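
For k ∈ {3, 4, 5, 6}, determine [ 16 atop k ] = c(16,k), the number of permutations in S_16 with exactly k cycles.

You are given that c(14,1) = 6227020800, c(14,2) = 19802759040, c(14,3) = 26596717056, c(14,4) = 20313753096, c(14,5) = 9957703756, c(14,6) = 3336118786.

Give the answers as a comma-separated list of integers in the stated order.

row 15: T[15][2]=14·19802759040+6227020800=283465647360  T[15][3]=14·26596717056+19802759040=392156797824  T[15][4]=14·20313753096+26596717056=310989260400  T[15][5]=14·9957703756+20313753096=159721605680  T[15][6]=14·3336118786+9957703756=56663366760
row 16: T[16][3]=15·392156797824+283465647360=6165817614720  T[16][4]=15·310989260400+392156797824=5056995703824  T[16][5]=15·159721605680+310989260400=2706813345600  T[16][6]=15·56663366760+159721605680=1009672107080
Read c(16,3) = 6165817614720, c(16,4) = 5056995703824, c(16,5) = 2706813345600, c(16,6) = 1009672107080.

6165817614720, 5056995703824, 2706813345600, 1009672107080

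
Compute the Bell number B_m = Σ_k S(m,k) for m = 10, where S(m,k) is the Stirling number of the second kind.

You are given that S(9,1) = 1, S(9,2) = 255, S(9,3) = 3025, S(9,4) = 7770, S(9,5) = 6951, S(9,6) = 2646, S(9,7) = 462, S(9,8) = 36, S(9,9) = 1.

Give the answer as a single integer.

i=10: T(10,1)=0+1·1=1 | T(10,2)=1+2·255=511 | T(10,3)=255+3·3025=9330 | T(10,4)=3025+4·7770=34105 | T(10,5)=7770+5·6951=42525 | T(10,6)=6951+6·2646=22827 | T(10,7)=2646+7·462=5880 | T(10,8)=462+8·36=750 | T(10,9)=36+9·1=45 | T(10,10)=1+10·0=1
B_10 = ΣS(10,k) = 1+511+9330+34105+42525+22827+5880+750+45+1 = 115975

115975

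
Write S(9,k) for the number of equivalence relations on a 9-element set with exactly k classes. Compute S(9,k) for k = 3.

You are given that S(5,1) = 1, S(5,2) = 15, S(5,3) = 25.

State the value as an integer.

i=6: T(6,1)=0+1·1=1 | T(6,2)=1+2·15=31 | T(6,3)=15+3·25=90
i=7: T(7,1)=0+1·1=1 | T(7,2)=1+2·31=63 | T(7,3)=31+3·90=301
i=8: T(8,2)=1+2·63=127 | T(8,3)=63+3·301=966
i=9: T(9,3)=127+3·966=3025
Read S(9,3) = 3025.

3025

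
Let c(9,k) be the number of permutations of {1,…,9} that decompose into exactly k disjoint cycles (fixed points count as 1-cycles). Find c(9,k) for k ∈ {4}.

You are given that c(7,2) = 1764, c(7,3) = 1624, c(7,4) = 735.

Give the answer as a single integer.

67284

r8: T_8,3=7×1624+1764=13132; T_8,4=7×735+1624=6769
r9: T_9,4=8×6769+13132=67284
Read c(9,4) = 67284.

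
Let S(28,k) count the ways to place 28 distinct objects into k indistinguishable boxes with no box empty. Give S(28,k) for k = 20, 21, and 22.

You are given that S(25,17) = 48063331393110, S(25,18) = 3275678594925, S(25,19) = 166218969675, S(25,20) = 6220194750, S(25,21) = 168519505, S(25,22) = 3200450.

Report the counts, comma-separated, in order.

474194413703010, 22653141490980, 825906183960

i=26: T(26,18)=48063331393110+18·3275678594925=107025546101760 | T(26,19)=3275678594925+19·166218969675=6433839018750 | T(26,20)=166218969675+20·6220194750=290622864675 | T(26,21)=6220194750+21·168519505=9759104355 | T(26,22)=168519505+22·3200450=238929405
i=27: T(27,19)=107025546101760+19·6433839018750=229268487458010 | T(27,20)=6433839018750+20·290622864675=12246296312250 | T(27,21)=290622864675+21·9759104355=495564056130 | T(27,22)=9759104355+22·238929405=15015551265
i=28: T(28,20)=229268487458010+20·12246296312250=474194413703010 | T(28,21)=12246296312250+21·495564056130=22653141490980 | T(28,22)=495564056130+22·15015551265=825906183960
Read S(28,20) = 474194413703010, S(28,21) = 22653141490980, S(28,22) = 825906183960.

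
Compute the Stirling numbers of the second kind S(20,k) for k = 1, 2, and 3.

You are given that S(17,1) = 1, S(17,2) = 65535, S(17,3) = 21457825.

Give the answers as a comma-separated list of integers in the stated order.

r18: T_18,1=1×1+0=1; T_18,2=2×65535+1=131071; T_18,3=3×21457825+65535=64439010
r19: T_19,1=1×1+0=1; T_19,2=2×131071+1=262143; T_19,3=3×64439010+131071=193448101
r20: T_20,1=1×1+0=1; T_20,2=2×262143+1=524287; T_20,3=3×193448101+262143=580606446
Read S(20,1) = 1, S(20,2) = 524287, S(20,3) = 580606446.

1, 524287, 580606446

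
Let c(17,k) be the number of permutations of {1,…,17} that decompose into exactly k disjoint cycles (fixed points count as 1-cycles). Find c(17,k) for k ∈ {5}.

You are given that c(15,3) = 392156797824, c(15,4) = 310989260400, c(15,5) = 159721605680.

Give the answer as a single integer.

48366009233424

i=16: T(16,4)=392156797824+15·310989260400=5056995703824 | T(16,5)=310989260400+15·159721605680=2706813345600
i=17: T(17,5)=5056995703824+16·2706813345600=48366009233424
Read c(17,5) = 48366009233424.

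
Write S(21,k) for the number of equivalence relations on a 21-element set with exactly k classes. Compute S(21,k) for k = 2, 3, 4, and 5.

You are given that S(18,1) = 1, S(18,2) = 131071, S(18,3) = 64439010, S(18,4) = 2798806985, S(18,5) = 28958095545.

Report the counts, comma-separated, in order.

[19] T[19,1]:1*1+0=1 · T[19,2]:2*131071+1=262143 · T[19,3]:3*64439010+131071=193448101 · T[19,4]:4*2798806985+64439010=11259666950 · T[19,5]:5*28958095545+2798806985=147589284710
[20] T[20,1]:1*1+0=1 · T[20,2]:2*262143+1=524287 · T[20,3]:3*193448101+262143=580606446 · T[20,4]:4*11259666950+193448101=45232115901 · T[20,5]:5*147589284710+11259666950=749206090500
[21] T[21,2]:2*524287+1=1048575 · T[21,3]:3*580606446+524287=1742343625 · T[21,4]:4*45232115901+580606446=181509070050 · T[21,5]:5*749206090500+45232115901=3791262568401
Read S(21,2) = 1048575, S(21,3) = 1742343625, S(21,4) = 181509070050, S(21,5) = 3791262568401.

1048575, 1742343625, 181509070050, 3791262568401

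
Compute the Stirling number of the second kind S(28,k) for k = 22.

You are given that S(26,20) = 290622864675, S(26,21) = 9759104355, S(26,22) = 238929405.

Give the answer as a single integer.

825906183960

r27: T_27,21=21×9759104355+290622864675=495564056130; T_27,22=22×238929405+9759104355=15015551265
r28: T_28,22=22×15015551265+495564056130=825906183960
Read S(28,22) = 825906183960.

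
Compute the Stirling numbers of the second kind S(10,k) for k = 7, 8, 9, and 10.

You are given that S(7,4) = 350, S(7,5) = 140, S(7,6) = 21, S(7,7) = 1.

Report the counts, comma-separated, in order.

r8: T_8,5=5×140+350=1050; T_8,6=6×21+140=266; T_8,7=7×1+21=28; T_8,8=8×0+1=1
r9: T_9,6=6×266+1050=2646; T_9,7=7×28+266=462; T_9,8=8×1+28=36; T_9,9=9×0+1=1
r10: T_10,7=7×462+2646=5880; T_10,8=8×36+462=750; T_10,9=9×1+36=45; T_10,10=10×0+1=1
Read S(10,7) = 5880, S(10,8) = 750, S(10,9) = 45, S(10,10) = 1.

5880, 750, 45, 1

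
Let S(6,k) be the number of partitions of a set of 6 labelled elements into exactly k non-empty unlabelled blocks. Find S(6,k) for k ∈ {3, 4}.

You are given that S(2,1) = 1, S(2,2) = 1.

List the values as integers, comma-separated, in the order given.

90, 65

row 3: T[3][1]=1·1+0=1  T[3][2]=2·1+1=3  T[3][3]=3·0+1=1
row 4: T[4][1]=1·1+0=1  T[4][2]=2·3+1=7  T[4][3]=3·1+3=6  T[4][4]=4·0+1=1
row 5: T[5][2]=2·7+1=15  T[5][3]=3·6+7=25  T[5][4]=4·1+6=10
row 6: T[6][3]=3·25+15=90  T[6][4]=4·10+25=65
Read S(6,3) = 90, S(6,4) = 65.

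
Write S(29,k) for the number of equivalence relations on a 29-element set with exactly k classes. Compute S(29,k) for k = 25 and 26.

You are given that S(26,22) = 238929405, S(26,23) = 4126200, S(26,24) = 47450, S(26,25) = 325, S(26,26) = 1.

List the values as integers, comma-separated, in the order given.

[27] T[27,23]:23*4126200+238929405=333832005 · T[27,24]:24*47450+4126200=5265000 · T[27,25]:25*325+47450=55575 · T[27,26]:26*1+325=351
[28] T[28,24]:24*5265000+333832005=460192005 · T[28,25]:25*55575+5265000=6654375 · T[28,26]:26*351+55575=64701
[29] T[29,25]:25*6654375+460192005=626551380 · T[29,26]:26*64701+6654375=8336601
Read S(29,25) = 626551380, S(29,26) = 8336601.

626551380, 8336601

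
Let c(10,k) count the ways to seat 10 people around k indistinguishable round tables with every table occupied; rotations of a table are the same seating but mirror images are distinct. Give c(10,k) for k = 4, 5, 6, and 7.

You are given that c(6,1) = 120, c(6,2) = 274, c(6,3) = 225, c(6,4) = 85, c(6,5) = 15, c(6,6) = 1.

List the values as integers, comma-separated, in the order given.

[7] T[7,1]:6*120+0=720 · T[7,2]:6*274+120=1764 · T[7,3]:6*225+274=1624 · T[7,4]:6*85+225=735 · T[7,5]:6*15+85=175 · T[7,6]:6*1+15=21 · T[7,7]:6*0+1=1
[8] T[8,2]:7*1764+720=13068 · T[8,3]:7*1624+1764=13132 · T[8,4]:7*735+1624=6769 · T[8,5]:7*175+735=1960 · T[8,6]:7*21+175=322 · T[8,7]:7*1+21=28
[9] T[9,3]:8*13132+13068=118124 · T[9,4]:8*6769+13132=67284 · T[9,5]:8*1960+6769=22449 · T[9,6]:8*322+1960=4536 · T[9,7]:8*28+322=546
[10] T[10,4]:9*67284+118124=723680 · T[10,5]:9*22449+67284=269325 · T[10,6]:9*4536+22449=63273 · T[10,7]:9*546+4536=9450
Read c(10,4) = 723680, c(10,5) = 269325, c(10,6) = 63273, c(10,7) = 9450.

723680, 269325, 63273, 9450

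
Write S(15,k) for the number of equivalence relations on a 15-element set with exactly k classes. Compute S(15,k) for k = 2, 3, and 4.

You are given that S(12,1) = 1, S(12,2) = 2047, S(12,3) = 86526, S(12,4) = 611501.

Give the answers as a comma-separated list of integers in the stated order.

row 13: T[13][1]=1·1+0=1  T[13][2]=2·2047+1=4095  T[13][3]=3·86526+2047=261625  T[13][4]=4·611501+86526=2532530
row 14: T[14][1]=1·1+0=1  T[14][2]=2·4095+1=8191  T[14][3]=3·261625+4095=788970  T[14][4]=4·2532530+261625=10391745
row 15: T[15][2]=2·8191+1=16383  T[15][3]=3·788970+8191=2375101  T[15][4]=4·10391745+788970=42355950
Read S(15,2) = 16383, S(15,3) = 2375101, S(15,4) = 42355950.

16383, 2375101, 42355950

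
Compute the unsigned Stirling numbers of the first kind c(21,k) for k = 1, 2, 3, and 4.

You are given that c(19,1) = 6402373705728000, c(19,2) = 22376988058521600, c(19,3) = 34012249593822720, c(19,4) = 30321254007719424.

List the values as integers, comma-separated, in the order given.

r20: T_20,1=19×6402373705728000+0=121645100408832000; T_20,2=19×22376988058521600+6402373705728000=431565146817638400; T_20,3=19×34012249593822720+22376988058521600=668609730341153280; T_20,4=19×30321254007719424+34012249593822720=610116075740491776
r21: T_21,1=20×121645100408832000+0=2432902008176640000; T_21,2=20×431565146817638400+121645100408832000=8752948036761600000; T_21,3=20×668609730341153280+431565146817638400=13803759753640704000; T_21,4=20×610116075740491776+668609730341153280=12870931245150988800
Read c(21,1) = 2432902008176640000, c(21,2) = 8752948036761600000, c(21,3) = 13803759753640704000, c(21,4) = 12870931245150988800.

2432902008176640000, 8752948036761600000, 13803759753640704000, 12870931245150988800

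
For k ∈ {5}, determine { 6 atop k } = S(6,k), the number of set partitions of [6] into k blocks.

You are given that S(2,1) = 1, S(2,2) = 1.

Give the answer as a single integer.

15

r3: T_3,2=2×1+1=3; T_3,3=3×0+1=1
r4: T_4,3=3×1+3=6; T_4,4=4×0+1=1
r5: T_5,4=4×1+6=10; T_5,5=5×0+1=1
r6: T_6,5=5×1+10=15
Read S(6,5) = 15.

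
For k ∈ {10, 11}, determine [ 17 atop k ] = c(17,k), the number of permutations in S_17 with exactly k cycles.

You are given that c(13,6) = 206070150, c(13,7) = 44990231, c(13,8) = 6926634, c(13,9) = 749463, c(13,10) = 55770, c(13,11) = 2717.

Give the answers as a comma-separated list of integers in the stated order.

@14  (14,7):44990231·13+206070150→790943153, (14,8):6926634·13+44990231→135036473, (14,9):749463·13+6926634→16669653, (14,10):55770·13+749463→1474473, (14,11):2717·13+55770→91091
@15  (15,8):135036473·14+790943153→2681453775, (15,9):16669653·14+135036473→368411615, (15,10):1474473·14+16669653→37312275, (15,11):91091·14+1474473→2749747
@16  (16,9):368411615·15+2681453775→8207628000, (16,10):37312275·15+368411615→928095740, (16,11):2749747·15+37312275→78558480
@17  (17,10):928095740·16+8207628000→23057159840, (17,11):78558480·16+928095740→2185031420
Read c(17,10) = 23057159840, c(17,11) = 2185031420.

23057159840, 2185031420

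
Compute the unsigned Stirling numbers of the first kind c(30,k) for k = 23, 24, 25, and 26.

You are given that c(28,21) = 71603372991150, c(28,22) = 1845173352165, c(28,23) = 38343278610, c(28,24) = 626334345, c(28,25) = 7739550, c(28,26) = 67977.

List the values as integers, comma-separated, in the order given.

207912996295875, 4539323721075, 80328850875, 1122686019

i=29: T(29,22)=71603372991150+28·1845173352165=123268226851770 | T(29,23)=1845173352165+28·38343278610=2918785153245 | T(29,24)=38343278610+28·626334345=55880640270 | T(29,25)=626334345+28·7739550=843041745 | T(29,26)=7739550+28·67977=9642906
i=30: T(30,23)=123268226851770+29·2918785153245=207912996295875 | T(30,24)=2918785153245+29·55880640270=4539323721075 | T(30,25)=55880640270+29·843041745=80328850875 | T(30,26)=843041745+29·9642906=1122686019
Read c(30,23) = 207912996295875, c(30,24) = 4539323721075, c(30,25) = 80328850875, c(30,26) = 1122686019.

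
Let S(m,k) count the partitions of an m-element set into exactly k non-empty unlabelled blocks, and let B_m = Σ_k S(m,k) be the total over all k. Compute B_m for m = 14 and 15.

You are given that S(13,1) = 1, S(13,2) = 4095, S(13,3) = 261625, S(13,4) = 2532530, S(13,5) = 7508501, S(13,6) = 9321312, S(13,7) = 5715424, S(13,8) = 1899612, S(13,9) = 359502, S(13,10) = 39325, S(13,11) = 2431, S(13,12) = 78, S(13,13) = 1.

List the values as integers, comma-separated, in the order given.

190899322, 1382958545

row 14: T[14][1]=1·1+0=1  T[14][2]=2·4095+1=8191  T[14][3]=3·261625+4095=788970  T[14][4]=4·2532530+261625=10391745  T[14][5]=5·7508501+2532530=40075035  T[14][6]=6·9321312+7508501=63436373  T[14][7]=7·5715424+9321312=49329280  T[14][8]=8·1899612+5715424=20912320  T[14][9]=9·359502+1899612=5135130  T[14][10]=10·39325+359502=752752  T[14][11]=11·2431+39325=66066  T[14][12]=12·78+2431=3367  T[14][13]=13·1+78=91  T[14][14]=14·0+1=1
row 15: T[15][1]=1·1+0=1  T[15][2]=2·8191+1=16383  T[15][3]=3·788970+8191=2375101  T[15][4]=4·10391745+788970=42355950  T[15][5]=5·40075035+10391745=210766920  T[15][6]=6·63436373+40075035=420693273  T[15][7]=7·49329280+63436373=408741333  T[15][8]=8·20912320+49329280=216627840  T[15][9]=9·5135130+20912320=67128490  T[15][10]=10·752752+5135130=12662650  T[15][11]=11·66066+752752=1479478  T[15][12]=12·3367+66066=106470  T[15][13]=13·91+3367=4550  T[15][14]=14·1+91=105  T[15][15]=15·0+1=1
B_14 = ΣS(14,k) = 1+8191+788970+10391745+40075035+63436373+49329280+20912320+5135130+752752+66066+3367+91+1 = 190899322
B_15 = ΣS(15,k) = 1+16383+2375101+42355950+210766920+420693273+408741333+216627840+67128490+12662650+1479478+106470+4550+105+1 = 1382958545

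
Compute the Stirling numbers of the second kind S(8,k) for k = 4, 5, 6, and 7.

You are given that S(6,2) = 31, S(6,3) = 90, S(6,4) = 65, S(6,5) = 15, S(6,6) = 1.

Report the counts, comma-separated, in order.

[7] T[7,3]:3*90+31=301 · T[7,4]:4*65+90=350 · T[7,5]:5*15+65=140 · T[7,6]:6*1+15=21 · T[7,7]:7*0+1=1
[8] T[8,4]:4*350+301=1701 · T[8,5]:5*140+350=1050 · T[8,6]:6*21+140=266 · T[8,7]:7*1+21=28
Read S(8,4) = 1701, S(8,5) = 1050, S(8,6) = 266, S(8,7) = 28.

1701, 1050, 266, 28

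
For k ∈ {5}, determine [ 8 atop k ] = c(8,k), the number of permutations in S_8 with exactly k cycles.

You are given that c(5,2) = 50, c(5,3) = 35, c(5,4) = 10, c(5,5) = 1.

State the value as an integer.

1960

@6  (6,3):35·5+50→225, (6,4):10·5+35→85, (6,5):1·5+10→15
@7  (7,4):85·6+225→735, (7,5):15·6+85→175
@8  (8,5):175·7+735→1960
Read c(8,5) = 1960.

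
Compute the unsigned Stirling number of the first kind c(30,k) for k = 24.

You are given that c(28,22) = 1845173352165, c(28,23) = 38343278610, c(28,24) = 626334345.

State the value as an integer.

row 29: T[29][23]=28·38343278610+1845173352165=2918785153245  T[29][24]=28·626334345+38343278610=55880640270
row 30: T[30][24]=29·55880640270+2918785153245=4539323721075
Read c(30,24) = 4539323721075.

4539323721075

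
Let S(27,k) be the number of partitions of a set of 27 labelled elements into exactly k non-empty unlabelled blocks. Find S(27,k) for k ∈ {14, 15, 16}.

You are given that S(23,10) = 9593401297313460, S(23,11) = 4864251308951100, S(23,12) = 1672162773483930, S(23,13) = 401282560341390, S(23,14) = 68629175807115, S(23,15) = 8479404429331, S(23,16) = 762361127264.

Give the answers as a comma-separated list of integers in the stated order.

[24] T[24,11]:11*4864251308951100+9593401297313460=63100165695775560 · T[24,12]:12*1672162773483930+4864251308951100=24930204590758260 · T[24,13]:13*401282560341390+1672162773483930=6888836057922000 · T[24,14]:14*68629175807115+401282560341390=1362091021641000 · T[24,15]:15*8479404429331+68629175807115=195820242247080 · T[24,16]:16*762361127264+8479404429331=20677182465555
[25] T[25,12]:12*24930204590758260+63100165695775560=362262620784874680 · T[25,13]:13*6888836057922000+24930204590758260=114485073343744260 · T[25,14]:14*1362091021641000+6888836057922000=25958110360896000 · T[25,15]:15*195820242247080+1362091021641000=4299394655347200 · T[25,16]:16*20677182465555+195820242247080=526655161695960
[26] T[26,13]:13*114485073343744260+362262620784874680=1850568574253550060 · T[26,14]:14*25958110360896000+114485073343744260=477898618396288260 · T[26,15]:15*4299394655347200+25958110360896000=90449030191104000 · T[26,16]:16*526655161695960+4299394655347200=12725877242482560
[27] T[27,14]:14*477898618396288260+1850568574253550060=8541149231801585700 · T[27,15]:15*90449030191104000+477898618396288260=1834634071262848260 · T[27,16]:16*12725877242482560+90449030191104000=294063066070824960
Read S(27,14) = 8541149231801585700, S(27,15) = 1834634071262848260, S(27,16) = 294063066070824960.

8541149231801585700, 1834634071262848260, 294063066070824960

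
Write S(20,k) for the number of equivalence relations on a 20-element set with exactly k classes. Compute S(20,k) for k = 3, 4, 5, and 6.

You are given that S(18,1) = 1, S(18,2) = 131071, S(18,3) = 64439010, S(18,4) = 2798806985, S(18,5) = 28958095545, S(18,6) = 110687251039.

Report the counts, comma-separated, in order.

[19] T[19,2]:2*131071+1=262143 · T[19,3]:3*64439010+131071=193448101 · T[19,4]:4*2798806985+64439010=11259666950 · T[19,5]:5*28958095545+2798806985=147589284710 · T[19,6]:6*110687251039+28958095545=693081601779
[20] T[20,3]:3*193448101+262143=580606446 · T[20,4]:4*11259666950+193448101=45232115901 · T[20,5]:5*147589284710+11259666950=749206090500 · T[20,6]:6*693081601779+147589284710=4306078895384
Read S(20,3) = 580606446, S(20,4) = 45232115901, S(20,5) = 749206090500, S(20,6) = 4306078895384.

580606446, 45232115901, 749206090500, 4306078895384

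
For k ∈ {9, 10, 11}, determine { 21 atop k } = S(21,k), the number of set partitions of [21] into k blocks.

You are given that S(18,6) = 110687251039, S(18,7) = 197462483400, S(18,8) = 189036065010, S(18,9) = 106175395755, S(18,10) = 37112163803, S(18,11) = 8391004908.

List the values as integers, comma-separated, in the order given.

row 19: T[19][7]=7·197462483400+110687251039=1492924634839  T[19][8]=8·189036065010+197462483400=1709751003480  T[19][9]=9·106175395755+189036065010=1144614626805  T[19][10]=10·37112163803+106175395755=477297033785  T[19][11]=11·8391004908+37112163803=129413217791
row 20: T[20][8]=8·1709751003480+1492924634839=15170932662679  T[20][9]=9·1144614626805+1709751003480=12011282644725  T[20][10]=10·477297033785+1144614626805=5917584964655  T[20][11]=11·129413217791+477297033785=1900842429486
row 21: T[21][9]=9·12011282644725+15170932662679=123272476465204  T[21][10]=10·5917584964655+12011282644725=71187132291275  T[21][11]=11·1900842429486+5917584964655=26826851689001
Read S(21,9) = 123272476465204, S(21,10) = 71187132291275, S(21,11) = 26826851689001.

123272476465204, 71187132291275, 26826851689001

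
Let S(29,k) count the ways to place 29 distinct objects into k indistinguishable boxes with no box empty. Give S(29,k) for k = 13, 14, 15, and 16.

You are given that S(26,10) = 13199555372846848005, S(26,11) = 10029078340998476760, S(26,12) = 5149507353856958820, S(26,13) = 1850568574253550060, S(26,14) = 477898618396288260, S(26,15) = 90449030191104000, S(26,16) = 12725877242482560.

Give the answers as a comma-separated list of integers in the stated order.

[27] T[27,11]:11*10029078340998476760+13199555372846848005=123519417123830092365 · T[27,12]:12*5149507353856958820+10029078340998476760=71823166587281982600 · T[27,13]:13*1850568574253550060+5149507353856958820=29206898819153109600 · T[27,14]:14*477898618396288260+1850568574253550060=8541149231801585700 · T[27,15]:15*90449030191104000+477898618396288260=1834634071262848260 · T[27,16]:16*12725877242482560+90449030191104000=294063066070824960
[28] T[28,12]:12*71823166587281982600+123519417123830092365=985397416171213883565 · T[28,13]:13*29206898819153109600+71823166587281982600=451512851236272407400 · T[28,14]:14*8541149231801585700+29206898819153109600=148782988064375309400 · T[28,15]:15*1834634071262848260+8541149231801585700=36060660300744309600 · T[28,16]:16*294063066070824960+1834634071262848260=6539643128396047620
[29] T[29,13]:13*451512851236272407400+985397416171213883565=6855064482242755179765 · T[29,14]:14*148782988064375309400+451512851236272407400=2534474684137526739000 · T[29,15]:15*36060660300744309600+148782988064375309400=689692892575539953400 · T[29,16]:16*6539643128396047620+36060660300744309600=140694950355081071520
Read S(29,13) = 6855064482242755179765, S(29,14) = 2534474684137526739000, S(29,15) = 689692892575539953400, S(29,16) = 140694950355081071520.

6855064482242755179765, 2534474684137526739000, 689692892575539953400, 140694950355081071520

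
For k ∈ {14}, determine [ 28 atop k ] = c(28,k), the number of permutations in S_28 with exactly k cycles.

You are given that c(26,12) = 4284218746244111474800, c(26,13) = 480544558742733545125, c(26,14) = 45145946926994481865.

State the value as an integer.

i=27: T(27,13)=4284218746244111474800+26·480544558742733545125=16778377273555183648050 | T(27,14)=480544558742733545125+26·45145946926994481865=1654339178844590073615
i=28: T(28,14)=16778377273555183648050+27·1654339178844590073615=61445535102359115635655
Read c(28,14) = 61445535102359115635655.

61445535102359115635655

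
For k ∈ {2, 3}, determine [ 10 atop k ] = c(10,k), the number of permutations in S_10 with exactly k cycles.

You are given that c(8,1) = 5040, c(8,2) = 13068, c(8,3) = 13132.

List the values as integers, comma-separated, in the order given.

1026576, 1172700

@9  (9,1):5040·8+0→40320, (9,2):13068·8+5040→109584, (9,3):13132·8+13068→118124
@10  (10,2):109584·9+40320→1026576, (10,3):118124·9+109584→1172700
Read c(10,2) = 1026576, c(10,3) = 1172700.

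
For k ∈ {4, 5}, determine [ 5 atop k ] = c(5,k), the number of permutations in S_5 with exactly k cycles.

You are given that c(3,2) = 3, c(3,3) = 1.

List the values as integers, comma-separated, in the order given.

10, 1

[4] T[4,3]:3*1+3=6 · T[4,4]:3*0+1=1
[5] T[5,4]:4*1+6=10 · T[5,5]:4*0+1=1
Read c(5,4) = 10, c(5,5) = 1.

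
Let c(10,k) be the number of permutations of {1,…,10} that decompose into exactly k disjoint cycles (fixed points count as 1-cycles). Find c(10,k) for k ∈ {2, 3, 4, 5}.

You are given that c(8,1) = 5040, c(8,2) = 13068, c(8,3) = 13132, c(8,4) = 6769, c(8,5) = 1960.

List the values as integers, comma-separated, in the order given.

[9] T[9,1]:8*5040+0=40320 · T[9,2]:8*13068+5040=109584 · T[9,3]:8*13132+13068=118124 · T[9,4]:8*6769+13132=67284 · T[9,5]:8*1960+6769=22449
[10] T[10,2]:9*109584+40320=1026576 · T[10,3]:9*118124+109584=1172700 · T[10,4]:9*67284+118124=723680 · T[10,5]:9*22449+67284=269325
Read c(10,2) = 1026576, c(10,3) = 1172700, c(10,4) = 723680, c(10,5) = 269325.

1026576, 1172700, 723680, 269325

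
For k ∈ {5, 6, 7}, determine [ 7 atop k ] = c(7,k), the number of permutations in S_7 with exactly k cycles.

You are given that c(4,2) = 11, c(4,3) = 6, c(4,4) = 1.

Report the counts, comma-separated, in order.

@5  (5,3):6·4+11→35, (5,4):1·4+6→10, (5,5):0·4+1→1
@6  (6,4):10·5+35→85, (6,5):1·5+10→15, (6,6):0·5+1→1
@7  (7,5):15·6+85→175, (7,6):1·6+15→21, (7,7):0·6+1→1
Read c(7,5) = 175, c(7,6) = 21, c(7,7) = 1.

175, 21, 1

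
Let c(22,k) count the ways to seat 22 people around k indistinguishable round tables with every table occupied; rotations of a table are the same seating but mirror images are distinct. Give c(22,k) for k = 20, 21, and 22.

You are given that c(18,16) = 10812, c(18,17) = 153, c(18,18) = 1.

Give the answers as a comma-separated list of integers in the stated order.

row 19: T[19][17]=18·153+10812=13566  T[19][18]=18·1+153=171  T[19][19]=18·0+1=1
row 20: T[20][18]=19·171+13566=16815  T[20][19]=19·1+171=190  T[20][20]=19·0+1=1
row 21: T[21][19]=20·190+16815=20615  T[21][20]=20·1+190=210  T[21][21]=20·0+1=1
row 22: T[22][20]=21·210+20615=25025  T[22][21]=21·1+210=231  T[22][22]=21·0+1=1
Read c(22,20) = 25025, c(22,21) = 231, c(22,22) = 1.

25025, 231, 1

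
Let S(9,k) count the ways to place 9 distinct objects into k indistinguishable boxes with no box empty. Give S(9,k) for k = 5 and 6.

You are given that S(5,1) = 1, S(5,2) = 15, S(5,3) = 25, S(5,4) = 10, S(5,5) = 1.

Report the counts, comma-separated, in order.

6951, 2646

row 6: T[6][2]=2·15+1=31  T[6][3]=3·25+15=90  T[6][4]=4·10+25=65  T[6][5]=5·1+10=15  T[6][6]=6·0+1=1
row 7: T[7][3]=3·90+31=301  T[7][4]=4·65+90=350  T[7][5]=5·15+65=140  T[7][6]=6·1+15=21
row 8: T[8][4]=4·350+301=1701  T[8][5]=5·140+350=1050  T[8][6]=6·21+140=266
row 9: T[9][5]=5·1050+1701=6951  T[9][6]=6·266+1050=2646
Read S(9,5) = 6951, S(9,6) = 2646.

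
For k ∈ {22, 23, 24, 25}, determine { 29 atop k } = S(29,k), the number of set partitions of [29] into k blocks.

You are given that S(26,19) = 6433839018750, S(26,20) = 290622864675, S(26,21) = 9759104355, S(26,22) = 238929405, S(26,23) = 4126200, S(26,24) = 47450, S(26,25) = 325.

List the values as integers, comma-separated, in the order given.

i=27: T(27,20)=6433839018750+20·290622864675=12246296312250 | T(27,21)=290622864675+21·9759104355=495564056130 | T(27,22)=9759104355+22·238929405=15015551265 | T(27,23)=238929405+23·4126200=333832005 | T(27,24)=4126200+24·47450=5265000 | T(27,25)=47450+25·325=55575
i=28: T(28,21)=12246296312250+21·495564056130=22653141490980 | T(28,22)=495564056130+22·15015551265=825906183960 | T(28,23)=15015551265+23·333832005=22693687380 | T(28,24)=333832005+24·5265000=460192005 | T(28,25)=5265000+25·55575=6654375
i=29: T(29,22)=22653141490980+22·825906183960=40823077538100 | T(29,23)=825906183960+23·22693687380=1347860993700 | T(29,24)=22693687380+24·460192005=33738295500 | T(29,25)=460192005+25·6654375=626551380
Read S(29,22) = 40823077538100, S(29,23) = 1347860993700, S(29,24) = 33738295500, S(29,25) = 626551380.

40823077538100, 1347860993700, 33738295500, 626551380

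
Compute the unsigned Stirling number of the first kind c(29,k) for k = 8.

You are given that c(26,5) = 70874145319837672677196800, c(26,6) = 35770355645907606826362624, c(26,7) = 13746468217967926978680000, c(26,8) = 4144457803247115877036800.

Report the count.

114481515057741551880042390144

[27] T[27,6]:26*35770355645907606826362624+70874145319837672677196800=1000903392113435450162625024 · T[27,7]:26*13746468217967926978680000+35770355645907606826362624=393178529313073708272042624 · T[27,8]:26*4144457803247115877036800+13746468217967926978680000=121502371102392939781636800
[28] T[28,7]:27*393178529313073708272042624+1000903392113435450162625024=11616723683566425573507775872 · T[28,8]:27*121502371102392939781636800+393178529313073708272042624=3673742549077683082376236224
[29] T[29,8]:28*3673742549077683082376236224+11616723683566425573507775872=114481515057741551880042390144
Read c(29,8) = 114481515057741551880042390144.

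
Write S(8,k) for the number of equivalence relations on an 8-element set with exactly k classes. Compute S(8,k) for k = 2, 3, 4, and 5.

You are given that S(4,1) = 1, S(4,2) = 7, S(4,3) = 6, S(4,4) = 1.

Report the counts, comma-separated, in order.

127, 966, 1701, 1050

r5: T_5,1=1×1+0=1; T_5,2=2×7+1=15; T_5,3=3×6+7=25; T_5,4=4×1+6=10; T_5,5=5×0+1=1
r6: T_6,1=1×1+0=1; T_6,2=2×15+1=31; T_6,3=3×25+15=90; T_6,4=4×10+25=65; T_6,5=5×1+10=15
r7: T_7,1=1×1+0=1; T_7,2=2×31+1=63; T_7,3=3×90+31=301; T_7,4=4×65+90=350; T_7,5=5×15+65=140
r8: T_8,2=2×63+1=127; T_8,3=3×301+63=966; T_8,4=4×350+301=1701; T_8,5=5×140+350=1050
Read S(8,2) = 127, S(8,3) = 966, S(8,4) = 1701, S(8,5) = 1050.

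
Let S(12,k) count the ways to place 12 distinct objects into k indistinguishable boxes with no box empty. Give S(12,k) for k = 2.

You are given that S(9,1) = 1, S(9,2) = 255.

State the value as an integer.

i=10: T(10,1)=0+1·1=1 | T(10,2)=1+2·255=511
i=11: T(11,1)=0+1·1=1 | T(11,2)=1+2·511=1023
i=12: T(12,2)=1+2·1023=2047
Read S(12,2) = 2047.

2047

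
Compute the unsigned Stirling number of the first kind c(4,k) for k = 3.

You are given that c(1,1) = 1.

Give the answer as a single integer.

6

i=2: T(2,1)=0+1·1=1 | T(2,2)=1+1·0=1
i=3: T(3,2)=1+2·1=3 | T(3,3)=1+2·0=1
i=4: T(4,3)=3+3·1=6
Read c(4,3) = 6.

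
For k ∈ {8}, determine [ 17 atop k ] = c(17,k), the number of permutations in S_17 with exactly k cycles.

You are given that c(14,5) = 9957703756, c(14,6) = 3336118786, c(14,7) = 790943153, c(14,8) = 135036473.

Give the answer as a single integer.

1146901283528

i=15: T(15,6)=9957703756+14·3336118786=56663366760 | T(15,7)=3336118786+14·790943153=14409322928 | T(15,8)=790943153+14·135036473=2681453775
i=16: T(16,7)=56663366760+15·14409322928=272803210680 | T(16,8)=14409322928+15·2681453775=54631129553
i=17: T(17,8)=272803210680+16·54631129553=1146901283528
Read c(17,8) = 1146901283528.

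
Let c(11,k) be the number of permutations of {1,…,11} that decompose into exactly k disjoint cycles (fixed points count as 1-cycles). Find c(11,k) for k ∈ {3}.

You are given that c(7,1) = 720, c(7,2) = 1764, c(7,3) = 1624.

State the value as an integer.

12753576

i=8: T(8,1)=0+7·720=5040 | T(8,2)=720+7·1764=13068 | T(8,3)=1764+7·1624=13132
i=9: T(9,1)=0+8·5040=40320 | T(9,2)=5040+8·13068=109584 | T(9,3)=13068+8·13132=118124
i=10: T(10,2)=40320+9·109584=1026576 | T(10,3)=109584+9·118124=1172700
i=11: T(11,3)=1026576+10·1172700=12753576
Read c(11,3) = 12753576.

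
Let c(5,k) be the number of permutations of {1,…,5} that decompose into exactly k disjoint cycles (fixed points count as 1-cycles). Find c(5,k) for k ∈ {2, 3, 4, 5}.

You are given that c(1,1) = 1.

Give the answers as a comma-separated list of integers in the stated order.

row 2: T[2][1]=1·1+0=1  T[2][2]=1·0+1=1
row 3: T[3][1]=2·1+0=2  T[3][2]=2·1+1=3  T[3][3]=2·0+1=1
row 4: T[4][1]=3·2+0=6  T[4][2]=3·3+2=11  T[4][3]=3·1+3=6  T[4][4]=3·0+1=1
row 5: T[5][2]=4·11+6=50  T[5][3]=4·6+11=35  T[5][4]=4·1+6=10  T[5][5]=4·0+1=1
Read c(5,2) = 50, c(5,3) = 35, c(5,4) = 10, c(5,5) = 1.

50, 35, 10, 1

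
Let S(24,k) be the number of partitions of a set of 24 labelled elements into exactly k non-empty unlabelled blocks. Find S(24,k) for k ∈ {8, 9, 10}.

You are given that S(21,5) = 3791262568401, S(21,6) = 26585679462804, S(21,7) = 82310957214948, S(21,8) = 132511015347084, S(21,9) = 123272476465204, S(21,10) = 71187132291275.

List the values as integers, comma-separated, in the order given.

82318282158320505, 120622574326072500, 108254081784931500

r22: T_22,6=6×26585679462804+3791262568401=163305339345225; T_22,7=7×82310957214948+26585679462804=602762379967440; T_22,8=8×132511015347084+82310957214948=1142399079991620; T_22,9=9×123272476465204+132511015347084=1241963303533920; T_22,10=10×71187132291275+123272476465204=835143799377954
r23: T_23,7=7×602762379967440+163305339345225=4382641999117305; T_23,8=8×1142399079991620+602762379967440=9741955019900400; T_23,9=9×1241963303533920+1142399079991620=12320068811796900; T_23,10=10×835143799377954+1241963303533920=9593401297313460
r24: T_24,8=8×9741955019900400+4382641999117305=82318282158320505; T_24,9=9×12320068811796900+9741955019900400=120622574326072500; T_24,10=10×9593401297313460+12320068811796900=108254081784931500
Read S(24,8) = 82318282158320505, S(24,9) = 120622574326072500, S(24,10) = 108254081784931500.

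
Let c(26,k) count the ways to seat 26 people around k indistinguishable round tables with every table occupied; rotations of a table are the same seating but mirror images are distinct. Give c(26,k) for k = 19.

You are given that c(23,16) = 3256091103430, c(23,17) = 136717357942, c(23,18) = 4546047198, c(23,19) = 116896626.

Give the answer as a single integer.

[24] T[24,17]:23*136717357942+3256091103430=6400590336096 · T[24,18]:23*4546047198+136717357942=241276443496 · T[24,19]:23*116896626+4546047198=7234669596
[25] T[25,18]:24*241276443496+6400590336096=12191224980000 · T[25,19]:24*7234669596+241276443496=414908513800
[26] T[26,19]:25*414908513800+12191224980000=22563937825000
Read c(26,19) = 22563937825000.

22563937825000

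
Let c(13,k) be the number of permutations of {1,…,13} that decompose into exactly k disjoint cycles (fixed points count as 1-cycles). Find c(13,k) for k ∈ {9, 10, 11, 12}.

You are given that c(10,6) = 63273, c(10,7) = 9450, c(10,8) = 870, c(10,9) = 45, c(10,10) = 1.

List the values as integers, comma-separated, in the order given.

749463, 55770, 2717, 78

i=11: T(11,7)=63273+10·9450=157773 | T(11,8)=9450+10·870=18150 | T(11,9)=870+10·45=1320 | T(11,10)=45+10·1=55 | T(11,11)=1+10·0=1
i=12: T(12,8)=157773+11·18150=357423 | T(12,9)=18150+11·1320=32670 | T(12,10)=1320+11·55=1925 | T(12,11)=55+11·1=66 | T(12,12)=1+11·0=1
i=13: T(13,9)=357423+12·32670=749463 | T(13,10)=32670+12·1925=55770 | T(13,11)=1925+12·66=2717 | T(13,12)=66+12·1=78
Read c(13,9) = 749463, c(13,10) = 55770, c(13,11) = 2717, c(13,12) = 78.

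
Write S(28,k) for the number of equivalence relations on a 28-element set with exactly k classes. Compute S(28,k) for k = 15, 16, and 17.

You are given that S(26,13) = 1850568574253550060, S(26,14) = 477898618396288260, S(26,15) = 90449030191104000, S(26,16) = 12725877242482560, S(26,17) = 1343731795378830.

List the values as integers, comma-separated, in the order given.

36060660300744309600, 6539643128396047620, 898741468057510350

row 27: T[27][14]=14·477898618396288260+1850568574253550060=8541149231801585700  T[27][15]=15·90449030191104000+477898618396288260=1834634071262848260  T[27][16]=16·12725877242482560+90449030191104000=294063066070824960  T[27][17]=17·1343731795378830+12725877242482560=35569317763922670
row 28: T[28][15]=15·1834634071262848260+8541149231801585700=36060660300744309600  T[28][16]=16·294063066070824960+1834634071262848260=6539643128396047620  T[28][17]=17·35569317763922670+294063066070824960=898741468057510350
Read S(28,15) = 36060660300744309600, S(28,16) = 6539643128396047620, S(28,17) = 898741468057510350.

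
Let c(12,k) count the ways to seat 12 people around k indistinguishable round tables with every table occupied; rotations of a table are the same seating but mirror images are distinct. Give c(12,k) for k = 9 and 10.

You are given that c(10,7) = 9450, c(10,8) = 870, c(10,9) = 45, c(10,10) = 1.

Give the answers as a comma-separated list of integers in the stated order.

i=11: T(11,8)=9450+10·870=18150 | T(11,9)=870+10·45=1320 | T(11,10)=45+10·1=55
i=12: T(12,9)=18150+11·1320=32670 | T(12,10)=1320+11·55=1925
Read c(12,9) = 32670, c(12,10) = 1925.

32670, 1925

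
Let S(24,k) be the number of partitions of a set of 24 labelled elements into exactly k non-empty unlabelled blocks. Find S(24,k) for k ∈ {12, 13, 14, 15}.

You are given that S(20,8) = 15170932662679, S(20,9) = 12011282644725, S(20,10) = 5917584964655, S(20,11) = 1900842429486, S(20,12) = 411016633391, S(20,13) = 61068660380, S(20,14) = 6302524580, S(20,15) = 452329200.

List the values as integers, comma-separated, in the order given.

24930204590758260, 6888836057922000, 1362091021641000, 195820242247080

@21  (21,9):12011282644725·9+15170932662679→123272476465204, (21,10):5917584964655·10+12011282644725→71187132291275, (21,11):1900842429486·11+5917584964655→26826851689001, (21,12):411016633391·12+1900842429486→6833042030178, (21,13):61068660380·13+411016633391→1204909218331, (21,14):6302524580·14+61068660380→149304004500, (21,15):452329200·15+6302524580→13087462580
@22  (22,10):71187132291275·10+123272476465204→835143799377954, (22,11):26826851689001·11+71187132291275→366282500870286, (22,12):6833042030178·12+26826851689001→108823356051137, (22,13):1204909218331·13+6833042030178→22496861868481, (22,14):149304004500·14+1204909218331→3295165281331, (22,15):13087462580·15+149304004500→345615943200
@23  (23,11):366282500870286·11+835143799377954→4864251308951100, (23,12):108823356051137·12+366282500870286→1672162773483930, (23,13):22496861868481·13+108823356051137→401282560341390, (23,14):3295165281331·14+22496861868481→68629175807115, (23,15):345615943200·15+3295165281331→8479404429331
@24  (24,12):1672162773483930·12+4864251308951100→24930204590758260, (24,13):401282560341390·13+1672162773483930→6888836057922000, (24,14):68629175807115·14+401282560341390→1362091021641000, (24,15):8479404429331·15+68629175807115→195820242247080
Read S(24,12) = 24930204590758260, S(24,13) = 6888836057922000, S(24,14) = 1362091021641000, S(24,15) = 195820242247080.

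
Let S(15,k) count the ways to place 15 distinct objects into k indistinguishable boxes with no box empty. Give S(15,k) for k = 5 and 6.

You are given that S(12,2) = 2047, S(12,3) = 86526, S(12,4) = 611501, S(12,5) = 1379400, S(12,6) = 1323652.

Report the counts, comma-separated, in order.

i=13: T(13,3)=2047+3·86526=261625 | T(13,4)=86526+4·611501=2532530 | T(13,5)=611501+5·1379400=7508501 | T(13,6)=1379400+6·1323652=9321312
i=14: T(14,4)=261625+4·2532530=10391745 | T(14,5)=2532530+5·7508501=40075035 | T(14,6)=7508501+6·9321312=63436373
i=15: T(15,5)=10391745+5·40075035=210766920 | T(15,6)=40075035+6·63436373=420693273
Read S(15,5) = 210766920, S(15,6) = 420693273.

210766920, 420693273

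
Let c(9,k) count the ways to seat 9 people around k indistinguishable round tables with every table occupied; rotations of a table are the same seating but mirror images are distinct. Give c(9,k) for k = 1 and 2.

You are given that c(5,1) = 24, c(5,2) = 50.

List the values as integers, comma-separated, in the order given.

r6: T_6,1=5×24+0=120; T_6,2=5×50+24=274
r7: T_7,1=6×120+0=720; T_7,2=6×274+120=1764
r8: T_8,1=7×720+0=5040; T_8,2=7×1764+720=13068
r9: T_9,1=8×5040+0=40320; T_9,2=8×13068+5040=109584
Read c(9,1) = 40320, c(9,2) = 109584.

40320, 109584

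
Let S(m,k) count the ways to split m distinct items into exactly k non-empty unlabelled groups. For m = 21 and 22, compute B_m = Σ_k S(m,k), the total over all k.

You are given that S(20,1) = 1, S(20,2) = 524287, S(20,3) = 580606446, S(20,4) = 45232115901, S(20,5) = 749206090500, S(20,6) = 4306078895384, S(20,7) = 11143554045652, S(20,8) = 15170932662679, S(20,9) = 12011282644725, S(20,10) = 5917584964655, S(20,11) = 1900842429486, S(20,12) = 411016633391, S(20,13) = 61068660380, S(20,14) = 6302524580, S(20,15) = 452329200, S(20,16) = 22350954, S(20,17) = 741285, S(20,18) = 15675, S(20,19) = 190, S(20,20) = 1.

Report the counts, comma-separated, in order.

474869816156751, 4506715738447323

r21: T_21,1=1×1+0=1; T_21,2=2×524287+1=1048575; T_21,3=3×580606446+524287=1742343625; T_21,4=4×45232115901+580606446=181509070050; T_21,5=5×749206090500+45232115901=3791262568401; T_21,6=6×4306078895384+749206090500=26585679462804; T_21,7=7×11143554045652+4306078895384=82310957214948; T_21,8=8×15170932662679+11143554045652=132511015347084; T_21,9=9×12011282644725+15170932662679=123272476465204; T_21,10=10×5917584964655+12011282644725=71187132291275; T_21,11=11×1900842429486+5917584964655=26826851689001; T_21,12=12×411016633391+1900842429486=6833042030178; T_21,13=13×61068660380+411016633391=1204909218331; T_21,14=14×6302524580+61068660380=149304004500; T_21,15=15×452329200+6302524580=13087462580; T_21,16=16×22350954+452329200=809944464; T_21,17=17×741285+22350954=34952799; T_21,18=18×15675+741285=1023435; T_21,19=19×190+15675=19285; T_21,20=20×1+190=210; T_21,21=21×0+1=1
r22: T_22,1=1×1+0=1; T_22,2=2×1048575+1=2097151; T_22,3=3×1742343625+1048575=5228079450; T_22,4=4×181509070050+1742343625=727778623825; T_22,5=5×3791262568401+181509070050=19137821912055; T_22,6=6×26585679462804+3791262568401=163305339345225; T_22,7=7×82310957214948+26585679462804=602762379967440; T_22,8=8×132511015347084+82310957214948=1142399079991620; T_22,9=9×123272476465204+132511015347084=1241963303533920; T_22,10=10×71187132291275+123272476465204=835143799377954; T_22,11=11×26826851689001+71187132291275=366282500870286; T_22,12=12×6833042030178+26826851689001=108823356051137; T_22,13=13×1204909218331+6833042030178=22496861868481; T_22,14=14×149304004500+1204909218331=3295165281331; T_22,15=15×13087462580+149304004500=345615943200; T_22,16=16×809944464+13087462580=26046574004; T_22,17=17×34952799+809944464=1404142047; T_22,18=18×1023435+34952799=53374629; T_22,19=19×19285+1023435=1389850; T_22,20=20×210+19285=23485; T_22,21=21×1+210=231; T_22,22=22×0+1=1
B_21 = ΣS(21,k) = 1+1048575+1742343625+181509070050+3791262568401+26585679462804+82310957214948+132511015347084+123272476465204+71187132291275+26826851689001+6833042030178+1204909218331+149304004500+13087462580+809944464+34952799+1023435+19285+210+1 = 474869816156751
B_22 = ΣS(22,k) = 1+2097151+5228079450+727778623825+19137821912055+163305339345225+602762379967440+1142399079991620+1241963303533920+835143799377954+366282500870286+108823356051137+22496861868481+3295165281331+345615943200+26046574004+1404142047+53374629+1389850+23485+231+1 = 4506715738447323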